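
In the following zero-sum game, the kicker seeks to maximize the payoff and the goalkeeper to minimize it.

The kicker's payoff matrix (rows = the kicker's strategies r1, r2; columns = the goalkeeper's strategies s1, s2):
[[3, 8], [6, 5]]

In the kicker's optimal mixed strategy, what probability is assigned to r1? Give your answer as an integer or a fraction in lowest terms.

1/6

Row minima are 3 and 5, so the kicker's maximin is 5; column maxima are 6 and 8, so the goalkeeper's minimax is 6. These differ, so the equilibrium is in mixed strategies.
Let the kicker play r1 with probability p. The goalkeeper is indifferent when 3p + 6(1−p) = 8p + 5(1−p), giving p = 1/6.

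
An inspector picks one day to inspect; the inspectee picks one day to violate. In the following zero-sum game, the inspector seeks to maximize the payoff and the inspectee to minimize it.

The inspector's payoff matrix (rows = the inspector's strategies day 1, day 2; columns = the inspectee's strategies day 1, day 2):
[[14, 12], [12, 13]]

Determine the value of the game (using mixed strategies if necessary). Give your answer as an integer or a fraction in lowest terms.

38/3

Row minima are 12 and 12, so the inspector's maximin is 12; column maxima are 14 and 13, so the inspectee's minimax is 13. These differ, so the equilibrium is in mixed strategies.
Let the inspector play day 1 with probability p. The inspectee is indifferent when 14p + 12(1−p) = 12p + 13(1−p), giving p = 1/3.
Let the inspectee play day 1 with probability q. The inspector is indifferent when 14q + 12(1−q) = 12q + 13(1−q), giving q = 1/3.
The value is 14·(1/3) + (12)·(2/3) = 38/3.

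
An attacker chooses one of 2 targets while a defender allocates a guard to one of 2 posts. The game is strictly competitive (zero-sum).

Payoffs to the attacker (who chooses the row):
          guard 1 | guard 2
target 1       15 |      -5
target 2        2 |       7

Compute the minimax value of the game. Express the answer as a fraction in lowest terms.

Row minima are -5 and 2, so the attacker's maximin is 2; column maxima are 15 and 7, so the defender's minimax is 7. These differ, so the equilibrium is in mixed strategies.
Let the attacker play target 1 with probability p. The defender is indifferent when 15p + 2(1−p) = −5p + 7(1−p), giving p = 1/5.
Let the defender play guard 1 with probability q. The attacker is indifferent when 15q − 5(1−q) = 2q + 7(1−q), giving q = 12/25.
The value is 15·(12/25) + (-5)·(13/25) = 23/5.

23/5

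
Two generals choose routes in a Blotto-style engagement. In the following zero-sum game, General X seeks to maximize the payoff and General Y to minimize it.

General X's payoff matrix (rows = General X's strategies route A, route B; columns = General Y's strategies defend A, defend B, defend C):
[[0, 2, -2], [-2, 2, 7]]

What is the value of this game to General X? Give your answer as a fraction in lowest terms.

-4/11

Column defend B is strictly dominated by defend A for General Y (it gives General X more in every row).
The remaining 2×2 game on (route A, route B) × (defend A, defend C) has no saddle point. Let General X play route A with probability p; indifference gives −2(1−p) = −2p + 7(1−p), so p = 9/11.
Similarly General Y's optimal q on defend A is 9/11, and the value is 0·(9/11) + (-2)·(2/11) = -4/11.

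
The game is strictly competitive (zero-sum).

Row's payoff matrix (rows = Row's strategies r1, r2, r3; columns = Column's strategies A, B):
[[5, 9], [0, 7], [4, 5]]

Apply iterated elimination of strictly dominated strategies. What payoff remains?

Column B is strictly dominated by A for Column (5<9, 0<7, 4<5); eliminate B.
Row r3 is strictly dominated by row r1 (5>4); eliminate r3.
Row r2 is strictly dominated by row r1 (5>0); eliminate r2.
Only (r1, A) remains, with payoff 5.

5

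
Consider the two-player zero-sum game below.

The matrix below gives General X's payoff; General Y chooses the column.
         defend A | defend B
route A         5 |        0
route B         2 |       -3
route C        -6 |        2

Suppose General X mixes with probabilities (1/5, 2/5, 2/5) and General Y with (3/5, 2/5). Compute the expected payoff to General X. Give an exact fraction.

-13/25

Against (3/5, 2/5), each row's expected payoff is route A: 3; route B: 0; route C: -14/5.
Taking the (1/5, 2/5, 2/5)-weighted average: (1/5)·(3) + (2/5)·(0) + (2/5)·(-14/5) = -13/25.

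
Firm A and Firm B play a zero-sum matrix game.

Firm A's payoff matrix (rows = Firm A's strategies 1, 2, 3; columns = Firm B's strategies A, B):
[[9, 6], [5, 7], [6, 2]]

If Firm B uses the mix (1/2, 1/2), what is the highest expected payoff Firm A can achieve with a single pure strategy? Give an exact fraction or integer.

15/2

1: (9)·(1/2) + (6)·(1/2) = 15/2.
2: (5)·(1/2) + (7)·(1/2) = 6.
3: (6)·(1/2) + (2)·(1/2) = 4.
The best pure response is 1 with expected payoff 15/2.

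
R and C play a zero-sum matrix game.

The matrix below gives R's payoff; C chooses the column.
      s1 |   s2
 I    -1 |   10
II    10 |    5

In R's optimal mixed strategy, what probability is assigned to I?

5/16

Row minima are -1 and 5, so R's maximin is 5; column maxima are 10 and 10, so C's minimax is 10. These differ, so the equilibrium is in mixed strategies.
Let R play I with probability p. C is indifferent when −p + 10(1−p) = 10p + 5(1−p), giving p = 5/16.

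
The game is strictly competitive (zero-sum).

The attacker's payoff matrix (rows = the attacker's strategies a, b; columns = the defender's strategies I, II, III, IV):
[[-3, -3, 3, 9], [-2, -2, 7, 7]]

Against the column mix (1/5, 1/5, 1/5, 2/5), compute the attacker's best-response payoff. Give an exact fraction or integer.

a: (-3)·(1/5) + (-3)·(1/5) + (3)·(1/5) + (9)·(2/5) = 3.
b: (-2)·(1/5) + (-2)·(1/5) + (7)·(1/5) + (7)·(2/5) = 17/5.
The best pure response is b with expected payoff 17/5.

17/5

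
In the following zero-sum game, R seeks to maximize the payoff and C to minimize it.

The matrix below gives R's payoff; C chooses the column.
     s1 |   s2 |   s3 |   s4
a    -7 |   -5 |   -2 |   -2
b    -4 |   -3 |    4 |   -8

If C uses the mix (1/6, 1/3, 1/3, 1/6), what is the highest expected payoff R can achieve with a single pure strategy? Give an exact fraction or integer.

-5/3

a: (-7)·(1/6) + (-5)·(1/3) + (-2)·(1/3) + (-2)·(1/6) = -23/6.
b: (-4)·(1/6) + (-3)·(1/3) + (4)·(1/3) + (-8)·(1/6) = -5/3.
The best pure response is b with expected payoff -5/3.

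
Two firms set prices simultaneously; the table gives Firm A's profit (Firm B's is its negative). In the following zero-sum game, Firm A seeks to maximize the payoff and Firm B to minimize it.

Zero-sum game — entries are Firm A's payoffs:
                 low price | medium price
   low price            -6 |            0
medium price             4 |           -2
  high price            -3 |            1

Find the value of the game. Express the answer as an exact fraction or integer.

Row low price is strictly dominated by row high price, so Firm A never plays it.
The remaining 2×2 game on (medium price, high price) × (low price, medium price) has no saddle point. Let Firm A play medium price with probability p; indifference gives 4p − 3(1−p) = −2p + (1−p), so p = 2/5.
Similarly Firm B's optimal q on low price is 3/10, and the value is 4·(3/10) + (-2)·(7/10) = -1/5.

-1/5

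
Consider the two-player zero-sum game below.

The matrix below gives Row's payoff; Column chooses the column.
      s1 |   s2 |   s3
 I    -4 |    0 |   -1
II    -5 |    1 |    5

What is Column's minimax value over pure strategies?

-4

The worst case (largest entry) in each column is s1: -4, s2: 1, s3: 5.
The best (smallest) of these is -4.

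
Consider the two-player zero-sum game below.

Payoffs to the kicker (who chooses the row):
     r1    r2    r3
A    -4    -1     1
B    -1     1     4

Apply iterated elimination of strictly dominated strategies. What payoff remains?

Row A is strictly dominated by row B (-1>-4, 1>-1, 4>1); eliminate A.
Column r3 is strictly dominated by r1 for the goalkeeper (-1<4); eliminate r3.
Column r2 is strictly dominated by r1 for the goalkeeper (-1<1); eliminate r2.
Only (B, r1) remains, with payoff -1.

-1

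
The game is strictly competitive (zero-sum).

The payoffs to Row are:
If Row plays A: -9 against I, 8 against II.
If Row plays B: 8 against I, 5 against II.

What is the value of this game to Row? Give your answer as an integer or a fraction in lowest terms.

109/20

Row minima are -9 and 5, so Row's maximin is 5; column maxima are 8 and 8, so Column's minimax is 8. These differ, so the equilibrium is in mixed strategies.
Let Row play A with probability p. Column is indifferent when −9p + 8(1−p) = 8p + 5(1−p), giving p = 3/20.
Let Column play I with probability q. Row is indifferent when −9q + 8(1−q) = 8q + 5(1−q), giving q = 3/20.
The value is -9·(3/20) + (8)·(17/20) = 109/20.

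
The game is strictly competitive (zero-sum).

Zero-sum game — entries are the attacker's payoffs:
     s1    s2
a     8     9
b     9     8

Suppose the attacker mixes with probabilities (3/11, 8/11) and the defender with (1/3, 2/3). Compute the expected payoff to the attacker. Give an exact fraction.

Against (1/3, 2/3), each row's expected payoff is a: 26/3; b: 25/3.
Taking the (3/11, 8/11)-weighted average: (3/11)·(26/3) + (8/11)·(25/3) = 278/33.

278/33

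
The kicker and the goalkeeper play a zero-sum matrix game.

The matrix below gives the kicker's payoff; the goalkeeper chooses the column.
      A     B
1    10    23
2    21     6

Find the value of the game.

Row minima are 10 and 6, so the kicker's maximin is 10; column maxima are 21 and 23, so the goalkeeper's minimax is 21. These differ, so the equilibrium is in mixed strategies.
Let the kicker play 1 with probability p. The goalkeeper is indifferent when 10p + 21(1−p) = 23p + 6(1−p), giving p = 15/28.
Let the goalkeeper play A with probability q. The kicker is indifferent when 10q + 23(1−q) = 21q + 6(1−q), giving q = 17/28.
The value is 10·(17/28) + (23)·(11/28) = 423/28.

423/28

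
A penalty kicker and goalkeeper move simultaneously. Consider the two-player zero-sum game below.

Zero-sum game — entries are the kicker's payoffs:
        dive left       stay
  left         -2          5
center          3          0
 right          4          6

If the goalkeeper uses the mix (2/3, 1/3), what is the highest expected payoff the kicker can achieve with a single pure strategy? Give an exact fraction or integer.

left: (-2)·(2/3) + (5)·(1/3) = 1/3.
center: (3)·(2/3) + (0)·(1/3) = 2.
right: (4)·(2/3) + (6)·(1/3) = 14/3.
The best pure response is right with expected payoff 14/3.

14/3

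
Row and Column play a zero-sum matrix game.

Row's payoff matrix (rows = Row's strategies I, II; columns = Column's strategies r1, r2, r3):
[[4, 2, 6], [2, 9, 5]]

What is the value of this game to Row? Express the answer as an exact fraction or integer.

Column r3 is strictly dominated by r1 for Column (it gives Row more in every row).
The remaining 2×2 game on (I, II) × (r1, r2) has no saddle point. Let Row play I with probability p; indifference gives 4p + 2(1−p) = 2p + 9(1−p), so p = 7/9.
Similarly Column's optimal q on r1 is 7/9, and the value is 4·(7/9) + (2)·(2/9) = 32/9.

32/9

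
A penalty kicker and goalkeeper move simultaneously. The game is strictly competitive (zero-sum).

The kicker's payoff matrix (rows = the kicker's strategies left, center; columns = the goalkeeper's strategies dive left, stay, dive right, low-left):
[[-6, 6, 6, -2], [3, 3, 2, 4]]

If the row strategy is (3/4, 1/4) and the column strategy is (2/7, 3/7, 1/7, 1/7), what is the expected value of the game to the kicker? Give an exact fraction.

Against (2/7, 3/7, 1/7, 1/7), each row's expected payoff is left: 10/7; center: 3.
Taking the (3/4, 1/4)-weighted average: (3/4)·(10/7) + (1/4)·(3) = 51/28.

51/28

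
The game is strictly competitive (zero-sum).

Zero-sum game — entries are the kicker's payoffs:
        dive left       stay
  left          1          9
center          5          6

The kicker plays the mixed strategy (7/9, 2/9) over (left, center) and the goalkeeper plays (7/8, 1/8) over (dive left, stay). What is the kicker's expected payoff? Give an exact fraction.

97/36

Against (7/8, 1/8), each row's expected payoff is left: 2; center: 41/8.
Taking the (7/9, 2/9)-weighted average: (7/9)·(2) + (2/9)·(41/8) = 97/36.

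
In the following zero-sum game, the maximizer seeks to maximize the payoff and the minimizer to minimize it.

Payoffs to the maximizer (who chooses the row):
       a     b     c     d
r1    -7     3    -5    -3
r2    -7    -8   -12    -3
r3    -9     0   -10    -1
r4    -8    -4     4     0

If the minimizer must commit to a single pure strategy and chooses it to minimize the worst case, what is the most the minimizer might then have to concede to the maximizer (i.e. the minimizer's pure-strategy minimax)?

-7

The worst case (largest entry) in each column is a: -7, b: 3, c: 4, d: 0.
The best (smallest) of these is -7.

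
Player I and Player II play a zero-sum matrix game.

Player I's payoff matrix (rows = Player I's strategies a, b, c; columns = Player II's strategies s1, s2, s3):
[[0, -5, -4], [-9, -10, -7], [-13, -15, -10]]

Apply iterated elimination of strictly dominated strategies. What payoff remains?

Row c is strictly dominated by row a (0>-13, -5>-15, -4>-10); eliminate c.
Row b is strictly dominated by row a (0>-9, -5>-10, -4>-7); eliminate b.
Column s1 is strictly dominated by s2 for Player II (-5<0); eliminate s1.
Column s3 is strictly dominated by s2 for Player II (-5<-4); eliminate s3.
Only (a, s2) remains, with payoff -5.

-5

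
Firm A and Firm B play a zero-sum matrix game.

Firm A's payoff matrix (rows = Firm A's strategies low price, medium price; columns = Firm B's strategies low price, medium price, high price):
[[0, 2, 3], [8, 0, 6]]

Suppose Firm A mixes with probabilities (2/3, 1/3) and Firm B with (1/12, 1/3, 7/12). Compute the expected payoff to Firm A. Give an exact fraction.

3

Against (1/12, 1/3, 7/12), each row's expected payoff is low price: 29/12; medium price: 25/6.
Taking the (2/3, 1/3)-weighted average: (2/3)·(29/12) + (1/3)·(25/6) = 3.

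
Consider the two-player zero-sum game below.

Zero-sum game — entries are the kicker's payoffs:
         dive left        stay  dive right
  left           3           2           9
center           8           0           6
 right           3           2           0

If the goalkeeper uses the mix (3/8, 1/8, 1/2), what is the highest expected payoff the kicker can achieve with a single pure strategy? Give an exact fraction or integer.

left: (3)·(3/8) + (2)·(1/8) + (9)·(1/2) = 47/8.
center: (8)·(3/8) + (0)·(1/8) + (6)·(1/2) = 6.
right: (3)·(3/8) + (2)·(1/8) + (0)·(1/2) = 11/8.
The best pure response is center with expected payoff 6.

6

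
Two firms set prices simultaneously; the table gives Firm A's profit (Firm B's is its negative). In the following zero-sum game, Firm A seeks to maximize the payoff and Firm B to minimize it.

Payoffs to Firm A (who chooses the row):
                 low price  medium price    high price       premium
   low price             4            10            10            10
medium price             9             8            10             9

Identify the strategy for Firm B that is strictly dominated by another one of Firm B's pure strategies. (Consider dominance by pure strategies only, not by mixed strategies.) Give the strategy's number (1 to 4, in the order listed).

Firm B prefers columns that give Firm A less. Compare high price with low price: 4 < 10, 9 < 10.
So low price strictly dominates high price for Firm B; high price is strictly dominated.

3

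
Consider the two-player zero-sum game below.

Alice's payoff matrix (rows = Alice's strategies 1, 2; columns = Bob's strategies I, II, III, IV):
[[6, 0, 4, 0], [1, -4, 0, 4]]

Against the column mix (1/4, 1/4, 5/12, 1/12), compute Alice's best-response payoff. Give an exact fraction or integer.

19/6

1: (6)·(1/4) + (0)·(1/4) + (4)·(5/12) + (0)·(1/12) = 19/6.
2: (1)·(1/4) + (-4)·(1/4) + (0)·(5/12) + (4)·(1/12) = -5/12.
The best pure response is 1 with expected payoff 19/6.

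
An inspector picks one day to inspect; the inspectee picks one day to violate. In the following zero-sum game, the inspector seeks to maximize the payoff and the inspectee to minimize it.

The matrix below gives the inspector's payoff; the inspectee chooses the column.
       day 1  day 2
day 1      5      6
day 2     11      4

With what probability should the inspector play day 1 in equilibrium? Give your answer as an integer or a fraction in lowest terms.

Row minima are 5 and 4, so the inspector's maximin is 5; column maxima are 11 and 6, so the inspectee's minimax is 6. These differ, so the equilibrium is in mixed strategies.
Let the inspector play day 1 with probability p. The inspectee is indifferent when 5p + 11(1−p) = 6p + 4(1−p), giving p = 7/8.

7/8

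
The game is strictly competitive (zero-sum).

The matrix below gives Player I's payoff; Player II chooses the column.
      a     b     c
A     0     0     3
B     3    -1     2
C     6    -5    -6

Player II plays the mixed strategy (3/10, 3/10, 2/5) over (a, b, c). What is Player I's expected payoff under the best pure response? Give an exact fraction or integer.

A: (0)·(3/10) + (0)·(3/10) + (3)·(2/5) = 6/5.
B: (3)·(3/10) + (-1)·(3/10) + (2)·(2/5) = 7/5.
C: (6)·(3/10) + (-5)·(3/10) + (-6)·(2/5) = -21/10.
The best pure response is B with expected payoff 7/5.

7/5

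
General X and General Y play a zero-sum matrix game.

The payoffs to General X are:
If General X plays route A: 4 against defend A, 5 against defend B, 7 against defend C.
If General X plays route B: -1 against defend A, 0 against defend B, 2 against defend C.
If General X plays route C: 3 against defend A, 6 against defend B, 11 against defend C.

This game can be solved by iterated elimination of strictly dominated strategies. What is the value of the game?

Column defend B is strictly dominated by defend A for General Y (4<5, -1<0, 3<6); eliminate defend B.
Row route B is strictly dominated by row route A (4>-1, 7>2); eliminate route B.
Column defend C is strictly dominated by defend A for General Y (4<7, 3<11); eliminate defend C.
Row route C is strictly dominated by row route A (4>3); eliminate route C.
Only (route A, defend A) remains, with payoff 4.

4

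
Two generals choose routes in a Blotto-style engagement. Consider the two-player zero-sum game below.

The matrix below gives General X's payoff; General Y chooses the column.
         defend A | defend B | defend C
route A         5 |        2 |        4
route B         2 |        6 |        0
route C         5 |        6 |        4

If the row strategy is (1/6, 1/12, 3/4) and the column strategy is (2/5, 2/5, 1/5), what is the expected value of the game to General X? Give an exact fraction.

143/30

Against (2/5, 2/5, 1/5), each row's expected payoff is route A: 18/5; route B: 16/5; route C: 26/5.
Taking the (1/6, 1/12, 3/4)-weighted average: (1/6)·(18/5) + (1/12)·(16/5) + (3/4)·(26/5) = 143/30.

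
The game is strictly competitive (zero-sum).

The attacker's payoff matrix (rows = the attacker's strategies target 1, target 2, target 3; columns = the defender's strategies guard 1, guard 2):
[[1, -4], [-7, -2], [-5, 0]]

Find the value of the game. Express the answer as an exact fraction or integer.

Row target 2 is strictly dominated by row target 3, so the attacker never plays it.
The remaining 2×2 game on (target 1, target 3) × (guard 1, guard 2) has no saddle point. Let the attacker play target 1 with probability p; indifference gives p − 5(1−p) = −4p, so p = 1/2.
Similarly the defender's optimal q on guard 1 is 2/5, and the value is 1·(2/5) + (-4)·(3/5) = -2.

-2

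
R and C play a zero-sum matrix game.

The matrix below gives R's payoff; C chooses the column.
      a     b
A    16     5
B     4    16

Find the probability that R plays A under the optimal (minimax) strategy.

Row minima are 5 and 4, so R's maximin is 5; column maxima are 16 and 16, so C's minimax is 16. These differ, so the equilibrium is in mixed strategies.
Let R play A with probability p. C is indifferent when 16p + 4(1−p) = 5p + 16(1−p), giving p = 12/23.

12/23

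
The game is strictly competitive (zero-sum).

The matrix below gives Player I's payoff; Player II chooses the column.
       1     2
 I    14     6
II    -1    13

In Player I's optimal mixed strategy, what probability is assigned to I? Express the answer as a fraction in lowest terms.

Row minima are 6 and -1, so Player I's maximin is 6; column maxima are 14 and 13, so Player II's minimax is 13. These differ, so the equilibrium is in mixed strategies.
Let Player I play I with probability p. Player II is indifferent when 14p − (1−p) = 6p + 13(1−p), giving p = 7/11.

7/11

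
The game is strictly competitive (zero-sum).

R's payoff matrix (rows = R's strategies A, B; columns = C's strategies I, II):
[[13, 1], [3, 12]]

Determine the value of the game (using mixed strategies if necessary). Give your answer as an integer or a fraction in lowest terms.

Row minima are 1 and 3, so R's maximin is 3; column maxima are 13 and 12, so C's minimax is 12. These differ, so the equilibrium is in mixed strategies.
Let R play A with probability p. C is indifferent when 13p + 3(1−p) = p + 12(1−p), giving p = 3/7.
Let C play I with probability q. R is indifferent when 13q + (1−q) = 3q + 12(1−q), giving q = 11/21.
The value is 13·(11/21) + (1)·(10/21) = 51/7.

51/7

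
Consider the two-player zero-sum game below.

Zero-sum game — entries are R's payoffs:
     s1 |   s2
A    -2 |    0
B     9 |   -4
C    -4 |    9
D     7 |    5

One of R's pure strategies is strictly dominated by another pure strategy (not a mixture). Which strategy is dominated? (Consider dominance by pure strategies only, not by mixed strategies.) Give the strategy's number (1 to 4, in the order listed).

Compare A with D: 7 > -2, 5 > 0.
So D strictly dominates A for R; A is strictly dominated.

1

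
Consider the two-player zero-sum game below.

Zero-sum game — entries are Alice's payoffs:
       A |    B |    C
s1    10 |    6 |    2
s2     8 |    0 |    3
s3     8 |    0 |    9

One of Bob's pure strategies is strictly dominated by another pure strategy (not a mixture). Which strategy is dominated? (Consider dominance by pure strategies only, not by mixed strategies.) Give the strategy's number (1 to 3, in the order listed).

Bob prefers columns that give Alice less. Compare A with B: 6 < 10, 0 < 8, 0 < 8.
So B strictly dominates A for Bob; A is strictly dominated.

1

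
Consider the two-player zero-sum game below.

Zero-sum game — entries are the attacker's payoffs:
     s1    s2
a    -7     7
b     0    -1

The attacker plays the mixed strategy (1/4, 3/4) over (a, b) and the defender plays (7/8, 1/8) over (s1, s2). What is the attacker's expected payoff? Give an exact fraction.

Against (7/8, 1/8), each row's expected payoff is a: -21/4; b: -1/8.
Taking the (1/4, 3/4)-weighted average: (1/4)·(-21/4) + (3/4)·(-1/8) = -45/32.

-45/32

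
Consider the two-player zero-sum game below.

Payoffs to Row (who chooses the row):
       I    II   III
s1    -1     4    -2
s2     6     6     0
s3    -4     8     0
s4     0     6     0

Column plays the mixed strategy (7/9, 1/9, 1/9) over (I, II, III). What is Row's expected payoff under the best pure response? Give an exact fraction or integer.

s1: (-1)·(7/9) + (4)·(1/9) + (-2)·(1/9) = -5/9.
s2: (6)·(7/9) + (6)·(1/9) + (0)·(1/9) = 16/3.
s3: (-4)·(7/9) + (8)·(1/9) + (0)·(1/9) = -20/9.
s4: (0)·(7/9) + (6)·(1/9) + (0)·(1/9) = 2/3.
The best pure response is s2 with expected payoff 16/3.

16/3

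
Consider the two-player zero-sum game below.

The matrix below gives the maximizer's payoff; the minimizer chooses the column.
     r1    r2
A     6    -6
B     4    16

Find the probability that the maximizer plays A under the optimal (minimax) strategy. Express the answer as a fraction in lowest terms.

1/2

Row minima are -6 and 4, so the maximizer's maximin is 4; column maxima are 6 and 16, so the minimizer's minimax is 6. These differ, so the equilibrium is in mixed strategies.
Let the maximizer play A with probability p. The minimizer is indifferent when 6p + 4(1−p) = −6p + 16(1−p), giving p = 1/2.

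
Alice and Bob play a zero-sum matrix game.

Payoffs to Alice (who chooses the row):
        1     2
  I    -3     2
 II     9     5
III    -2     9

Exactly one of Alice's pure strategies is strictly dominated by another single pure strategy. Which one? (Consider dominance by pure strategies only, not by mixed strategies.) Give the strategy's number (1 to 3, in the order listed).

1

Compare I with II: 9 > -3, 5 > 2.
So II strictly dominates I for Alice; I is strictly dominated.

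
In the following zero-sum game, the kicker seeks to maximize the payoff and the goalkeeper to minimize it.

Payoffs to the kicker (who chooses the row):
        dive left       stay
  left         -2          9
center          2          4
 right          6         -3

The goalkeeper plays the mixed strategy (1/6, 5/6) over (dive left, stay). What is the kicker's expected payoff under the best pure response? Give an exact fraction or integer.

43/6

left: (-2)·(1/6) + (9)·(5/6) = 43/6.
center: (2)·(1/6) + (4)·(5/6) = 11/3.
right: (6)·(1/6) + (-3)·(5/6) = -3/2.
The best pure response is left with expected payoff 43/6.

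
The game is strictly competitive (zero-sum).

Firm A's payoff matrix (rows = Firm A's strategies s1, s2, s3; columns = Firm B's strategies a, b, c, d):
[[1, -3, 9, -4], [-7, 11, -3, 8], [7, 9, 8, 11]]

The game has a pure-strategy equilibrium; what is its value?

7

Row minima: -4, -7, 7 → Firm A's maximin is 7.
Column maxima: 7, 11, 9, 11 → Firm B's minimax is 7.
They coincide at (s3, a), so the value is 7.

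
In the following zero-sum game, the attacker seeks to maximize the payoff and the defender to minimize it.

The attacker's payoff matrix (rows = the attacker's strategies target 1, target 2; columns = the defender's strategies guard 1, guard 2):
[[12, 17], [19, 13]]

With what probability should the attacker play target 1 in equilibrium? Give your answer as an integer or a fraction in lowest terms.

6/11

Row minima are 12 and 13, so the attacker's maximin is 13; column maxima are 19 and 17, so the defender's minimax is 17. These differ, so the equilibrium is in mixed strategies.
Let the attacker play target 1 with probability p. The defender is indifferent when 12p + 19(1−p) = 17p + 13(1−p), giving p = 6/11.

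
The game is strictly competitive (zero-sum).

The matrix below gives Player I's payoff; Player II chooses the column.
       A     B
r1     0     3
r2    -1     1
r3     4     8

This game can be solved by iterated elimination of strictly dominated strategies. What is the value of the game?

Column B is strictly dominated by A for Player II (0<3, -1<1, 4<8); eliminate B.
Row r1 is strictly dominated by row r3 (4>0); eliminate r1.
Row r2 is strictly dominated by row r3 (4>-1); eliminate r2.
Only (r3, A) remains, with payoff 4.

4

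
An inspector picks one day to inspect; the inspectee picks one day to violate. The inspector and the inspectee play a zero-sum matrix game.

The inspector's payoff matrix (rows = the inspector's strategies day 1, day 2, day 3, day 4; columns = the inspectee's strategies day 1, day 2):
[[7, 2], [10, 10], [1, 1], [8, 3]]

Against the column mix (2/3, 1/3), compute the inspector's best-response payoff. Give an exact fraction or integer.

10

day 1: (7)·(2/3) + (2)·(1/3) = 16/3.
day 2: (10)·(2/3) + (10)·(1/3) = 10.
day 3: (1)·(2/3) + (1)·(1/3) = 1.
day 4: (8)·(2/3) + (3)·(1/3) = 19/3.
The best pure response is day 2 with expected payoff 10.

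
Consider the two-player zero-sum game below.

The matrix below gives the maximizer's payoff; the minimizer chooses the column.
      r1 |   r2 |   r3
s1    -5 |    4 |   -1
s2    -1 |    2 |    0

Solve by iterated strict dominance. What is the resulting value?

-1

Column r2 is strictly dominated by r1 for the minimizer (-5<4, -1<2); eliminate r2.
Row s1 is strictly dominated by row s2 (-1>-5, 0>-1); eliminate s1.
Column r3 is strictly dominated by r1 for the minimizer (-1<0); eliminate r3.
Only (s2, r1) remains, with payoff -1.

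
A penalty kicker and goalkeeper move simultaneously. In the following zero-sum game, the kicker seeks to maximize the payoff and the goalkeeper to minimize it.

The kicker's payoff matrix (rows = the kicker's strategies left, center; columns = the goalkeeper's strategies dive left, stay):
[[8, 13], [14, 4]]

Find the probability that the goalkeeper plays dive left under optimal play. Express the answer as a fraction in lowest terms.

Row minima are 8 and 4, so the kicker's maximin is 8; column maxima are 14 and 13, so the goalkeeper's minimax is 13. These differ, so the equilibrium is in mixed strategies.
Let the goalkeeper play dive left with probability q. The kicker is indifferent when 8q + 13(1−q) = 14q + 4(1−q), giving q = 3/5.

3/5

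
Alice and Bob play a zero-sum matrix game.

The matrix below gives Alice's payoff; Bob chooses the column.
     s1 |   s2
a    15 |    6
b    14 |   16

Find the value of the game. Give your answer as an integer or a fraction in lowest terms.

156/11

Row minima are 6 and 14, so Alice's maximin is 14; column maxima are 15 and 16, so Bob's minimax is 15. These differ, so the equilibrium is in mixed strategies.
Let Alice play a with probability p. Bob is indifferent when 15p + 14(1−p) = 6p + 16(1−p), giving p = 2/11.
Let Bob play s1 with probability q. Alice is indifferent when 15q + 6(1−q) = 14q + 16(1−q), giving q = 10/11.
The value is 15·(10/11) + (6)·(1/11) = 156/11.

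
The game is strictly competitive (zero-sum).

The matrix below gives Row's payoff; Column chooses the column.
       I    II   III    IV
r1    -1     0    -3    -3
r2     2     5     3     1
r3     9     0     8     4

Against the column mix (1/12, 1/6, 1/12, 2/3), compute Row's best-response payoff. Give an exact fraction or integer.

r1: (-1)·(1/12) + (0)·(1/6) + (-3)·(1/12) + (-3)·(2/3) = -7/3.
r2: (2)·(1/12) + (5)·(1/6) + (3)·(1/12) + (1)·(2/3) = 23/12.
r3: (9)·(1/12) + (0)·(1/6) + (8)·(1/12) + (4)·(2/3) = 49/12.
The best pure response is r3 with expected payoff 49/12.

49/12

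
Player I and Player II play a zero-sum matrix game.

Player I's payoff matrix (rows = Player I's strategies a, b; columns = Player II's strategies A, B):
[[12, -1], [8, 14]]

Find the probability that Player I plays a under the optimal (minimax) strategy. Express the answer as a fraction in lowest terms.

Row minima are -1 and 8, so Player I's maximin is 8; column maxima are 12 and 14, so Player II's minimax is 12. These differ, so the equilibrium is in mixed strategies.
Let Player I play a with probability p. Player II is indifferent when 12p + 8(1−p) = −p + 14(1−p), giving p = 6/19.

6/19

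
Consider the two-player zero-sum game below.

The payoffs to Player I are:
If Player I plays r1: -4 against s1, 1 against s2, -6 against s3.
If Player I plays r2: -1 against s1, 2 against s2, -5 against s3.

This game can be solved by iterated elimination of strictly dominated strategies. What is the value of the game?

-5

Row r1 is strictly dominated by row r2 (-1>-4, 2>1, -5>-6); eliminate r1.
Column s2 is strictly dominated by s1 for Player II (-1<2); eliminate s2.
Column s1 is strictly dominated by s3 for Player II (-5<-1); eliminate s1.
Only (r2, s3) remains, with payoff -5.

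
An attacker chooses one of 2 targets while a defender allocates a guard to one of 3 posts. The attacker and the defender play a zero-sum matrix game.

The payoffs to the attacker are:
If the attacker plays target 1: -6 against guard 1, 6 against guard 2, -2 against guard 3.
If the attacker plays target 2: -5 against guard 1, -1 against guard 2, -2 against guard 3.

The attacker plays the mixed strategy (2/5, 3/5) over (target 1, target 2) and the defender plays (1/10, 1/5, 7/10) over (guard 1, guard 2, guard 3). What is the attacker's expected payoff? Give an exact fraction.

-79/50

Against (1/10, 1/5, 7/10), each row's expected payoff is target 1: -4/5; target 2: -21/10.
Taking the (2/5, 3/5)-weighted average: (2/5)·(-4/5) + (3/5)·(-21/10) = -79/50.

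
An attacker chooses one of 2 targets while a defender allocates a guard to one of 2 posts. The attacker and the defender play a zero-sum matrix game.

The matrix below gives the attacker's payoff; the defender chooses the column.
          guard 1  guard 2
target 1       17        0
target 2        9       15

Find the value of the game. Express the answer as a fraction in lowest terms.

Row minima are 0 and 9, so the attacker's maximin is 9; column maxima are 17 and 15, so the defender's minimax is 15. These differ, so the equilibrium is in mixed strategies.
Let the attacker play target 1 with probability p. The defender is indifferent when 17p + 9(1−p) = 15(1−p), giving p = 6/23.
Let the defender play guard 1 with probability q. The attacker is indifferent when 17q = 9q + 15(1−q), giving q = 15/23.
The value is 17·(15/23) + (0)·(8/23) = 255/23.

255/23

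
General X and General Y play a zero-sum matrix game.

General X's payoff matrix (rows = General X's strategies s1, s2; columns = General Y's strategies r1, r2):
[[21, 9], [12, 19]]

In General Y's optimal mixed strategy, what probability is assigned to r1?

Row minima are 9 and 12, so General X's maximin is 12; column maxima are 21 and 19, so General Y's minimax is 19. These differ, so the equilibrium is in mixed strategies.
Let General Y play r1 with probability q. General X is indifferent when 21q + 9(1−q) = 12q + 19(1−q), giving q = 10/19.

10/19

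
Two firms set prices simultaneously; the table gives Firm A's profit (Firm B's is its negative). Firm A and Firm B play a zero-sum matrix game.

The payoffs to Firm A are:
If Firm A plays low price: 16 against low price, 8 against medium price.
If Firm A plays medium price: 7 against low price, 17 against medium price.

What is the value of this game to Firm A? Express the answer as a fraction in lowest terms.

Row minima are 8 and 7, so Firm A's maximin is 8; column maxima are 16 and 17, so Firm B's minimax is 16. These differ, so the equilibrium is in mixed strategies.
Let Firm A play low price with probability p. Firm B is indifferent when 16p + 7(1−p) = 8p + 17(1−p), giving p = 5/9.
Let Firm B play low price with probability q. Firm A is indifferent when 16q + 8(1−q) = 7q + 17(1−q), giving q = 1/2.
The value is 16·(1/2) + (8)·(1/2) = 12.

12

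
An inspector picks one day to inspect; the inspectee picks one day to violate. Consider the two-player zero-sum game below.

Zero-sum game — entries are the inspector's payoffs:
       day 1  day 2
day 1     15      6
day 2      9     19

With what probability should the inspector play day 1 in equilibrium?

Row minima are 6 and 9, so the inspector's maximin is 9; column maxima are 15 and 19, so the inspectee's minimax is 15. These differ, so the equilibrium is in mixed strategies.
Let the inspector play day 1 with probability p. The inspectee is indifferent when 15p + 9(1−p) = 6p + 19(1−p), giving p = 10/19.

10/19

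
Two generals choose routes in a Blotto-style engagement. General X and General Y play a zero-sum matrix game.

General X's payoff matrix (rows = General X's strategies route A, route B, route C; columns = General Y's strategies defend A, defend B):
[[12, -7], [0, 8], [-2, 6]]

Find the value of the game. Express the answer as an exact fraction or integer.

Row route C is strictly dominated by row route B, so General X never plays it.
The remaining 2×2 game on (route A, route B) × (defend A, defend B) has no saddle point. Let General X play route A with probability p; indifference gives 12p = −7p + 8(1−p), so p = 8/27.
Similarly General Y's optimal q on defend A is 5/9, and the value is 12·(5/9) + (-7)·(4/9) = 32/9.

32/9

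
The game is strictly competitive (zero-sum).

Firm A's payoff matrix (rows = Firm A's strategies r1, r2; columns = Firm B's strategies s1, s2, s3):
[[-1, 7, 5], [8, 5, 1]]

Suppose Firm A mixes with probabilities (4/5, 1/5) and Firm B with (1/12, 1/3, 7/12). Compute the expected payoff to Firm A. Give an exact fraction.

283/60

Against (1/12, 1/3, 7/12), each row's expected payoff is r1: 31/6; r2: 35/12.
Taking the (4/5, 1/5)-weighted average: (4/5)·(31/6) + (1/5)·(35/12) = 283/60.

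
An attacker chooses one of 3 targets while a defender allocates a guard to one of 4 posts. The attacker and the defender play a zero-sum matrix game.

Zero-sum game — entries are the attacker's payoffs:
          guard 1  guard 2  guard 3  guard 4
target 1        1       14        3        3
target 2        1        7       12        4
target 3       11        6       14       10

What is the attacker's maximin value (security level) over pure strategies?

The worst-case payoff for each row is target 1: 1, target 2: 1, target 3: 6.
The best of these is 6.

6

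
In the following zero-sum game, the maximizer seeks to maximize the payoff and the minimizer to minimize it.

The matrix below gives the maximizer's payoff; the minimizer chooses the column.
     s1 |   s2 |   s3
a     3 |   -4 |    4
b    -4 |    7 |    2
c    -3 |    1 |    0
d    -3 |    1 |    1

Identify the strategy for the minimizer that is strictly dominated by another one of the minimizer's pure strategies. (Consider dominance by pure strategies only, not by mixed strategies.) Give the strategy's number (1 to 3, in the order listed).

3

The minimizer prefers columns that give the maximizer less. Compare s3 with s1: 3 < 4, -4 < 2, -3 < 0, -3 < 1.
So s1 strictly dominates s3 for the minimizer; s3 is strictly dominated.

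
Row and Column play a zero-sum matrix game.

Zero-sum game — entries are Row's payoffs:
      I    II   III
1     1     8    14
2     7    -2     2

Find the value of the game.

29/8

Column III is strictly dominated by II for Column (it gives Row more in every row).
The remaining 2×2 game on (1, 2) × (I, II) has no saddle point. Let Row play 1 with probability p; indifference gives p + 7(1−p) = 8p − 2(1−p), so p = 9/16.
Similarly Column's optimal q on I is 5/8, and the value is 1·(5/8) + (8)·(3/8) = 29/8.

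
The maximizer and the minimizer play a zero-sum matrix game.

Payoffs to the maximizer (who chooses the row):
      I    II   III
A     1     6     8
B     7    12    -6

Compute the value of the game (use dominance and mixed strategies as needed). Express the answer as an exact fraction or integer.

Column II is strictly dominated by I for the minimizer (it gives the maximizer more in every row).
The remaining 2×2 game on (A, B) × (I, III) has no saddle point. Let the maximizer play A with probability p; indifference gives p + 7(1−p) = 8p − 6(1−p), so p = 13/20.
Similarly the minimizer's optimal q on I is 7/10, and the value is 1·(7/10) + (8)·(3/10) = 31/10.

31/10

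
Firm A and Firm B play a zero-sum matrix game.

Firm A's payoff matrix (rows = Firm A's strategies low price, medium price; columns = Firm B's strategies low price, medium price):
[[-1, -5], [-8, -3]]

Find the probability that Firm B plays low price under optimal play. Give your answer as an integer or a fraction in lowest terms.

Row minima are -5 and -8, so Firm A's maximin is -5; column maxima are -1 and -3, so Firm B's minimax is -3. These differ, so the equilibrium is in mixed strategies.
Let Firm B play low price with probability q. Firm A is indifferent when −q − 5(1−q) = −8q − 3(1−q), giving q = 2/9.

2/9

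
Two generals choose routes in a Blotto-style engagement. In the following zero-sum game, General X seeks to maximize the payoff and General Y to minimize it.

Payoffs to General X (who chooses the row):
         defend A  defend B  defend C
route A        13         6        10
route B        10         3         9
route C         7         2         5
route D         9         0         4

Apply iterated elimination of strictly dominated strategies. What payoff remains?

6

Column defend C is strictly dominated by defend B for General Y (6<10, 3<9, 2<5, 0<4); eliminate defend C.
Column defend A is strictly dominated by defend B for General Y (6<13, 3<10, 2<7, 0<9); eliminate defend A.
Row route C is strictly dominated by row route A (6>2); eliminate route C.
Row route D is strictly dominated by row route A (6>0); eliminate route D.
Row route B is strictly dominated by row route A (6>3); eliminate route B.
Only (route A, defend B) remains, with payoff 6.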